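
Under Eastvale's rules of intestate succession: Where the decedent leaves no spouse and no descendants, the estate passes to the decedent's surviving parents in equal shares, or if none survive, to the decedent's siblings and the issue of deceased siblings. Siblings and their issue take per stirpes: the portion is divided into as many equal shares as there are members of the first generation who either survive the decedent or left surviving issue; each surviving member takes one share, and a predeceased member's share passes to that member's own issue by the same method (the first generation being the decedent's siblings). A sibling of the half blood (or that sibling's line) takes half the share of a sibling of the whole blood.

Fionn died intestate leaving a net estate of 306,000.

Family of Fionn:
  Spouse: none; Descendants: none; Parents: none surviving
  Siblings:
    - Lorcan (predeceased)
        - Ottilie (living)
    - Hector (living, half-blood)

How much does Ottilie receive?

Ottilie receives 204,000.

The entire 306,000 passes to the siblings and their issue.
Counting each half-blood sibling's line as half a unit, there are 3/2 units in 306,000, so one unit is 204,000. Whole-blood lines (Lorcan) take 204,000 each; half-blood lines (Hector) take 102,000 each.
Lorcan's share (204,000) passes entirely to Ottilie.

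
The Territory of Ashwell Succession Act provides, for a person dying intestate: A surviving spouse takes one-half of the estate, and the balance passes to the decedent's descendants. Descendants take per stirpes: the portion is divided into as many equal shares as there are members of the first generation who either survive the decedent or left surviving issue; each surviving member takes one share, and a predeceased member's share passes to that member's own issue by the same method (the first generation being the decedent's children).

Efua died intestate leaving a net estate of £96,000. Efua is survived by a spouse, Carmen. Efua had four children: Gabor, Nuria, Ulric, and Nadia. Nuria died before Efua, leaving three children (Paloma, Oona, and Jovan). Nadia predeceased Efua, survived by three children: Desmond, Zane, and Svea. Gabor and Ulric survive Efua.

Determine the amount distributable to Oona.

Oona receives £4,000.

Carmen takes one-half of £96,000 = £48,000. The remaining £48,000 passes to the descendants.
The descendants' portion (£48,000) is divided into 4 shares of £12,000: Gabor and Ulric each take £12,000; Nuria's £12,000 share passes to Nuria's issue; Nadia's £12,000 share passes to Nadia's issue.
Nuria's share (£12,000) is divided into 3 shares of £4,000: Paloma, Oona, and Jovan each take £4,000.
Nadia's share (£12,000) is divided into 3 shares of £4,000: Desmond, Zane, and Svea each take £4,000.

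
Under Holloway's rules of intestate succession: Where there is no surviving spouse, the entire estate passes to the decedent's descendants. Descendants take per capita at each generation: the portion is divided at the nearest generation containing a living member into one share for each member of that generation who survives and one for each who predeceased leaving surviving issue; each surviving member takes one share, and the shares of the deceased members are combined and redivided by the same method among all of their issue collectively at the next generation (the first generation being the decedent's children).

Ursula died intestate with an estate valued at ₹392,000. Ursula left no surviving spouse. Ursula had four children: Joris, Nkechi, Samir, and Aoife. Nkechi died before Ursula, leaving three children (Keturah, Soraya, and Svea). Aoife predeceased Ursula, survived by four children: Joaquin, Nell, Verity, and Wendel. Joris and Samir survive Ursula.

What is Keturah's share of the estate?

Keturah receives ₹28,000.

The entire ₹392,000 passes to the descendants.
That amount (₹392,000) is divided at the children's generation into 4 shares of ₹98,000. Joris and Samir each take ₹98,000. The 2 shares of the deceased (Nkechi and Aoife) are combined into a pool of ₹196,000.
That pool (₹196,000) is divided at the grandchildren's generation equally among Keturah, Soraya, Svea, Joaquin, Nell, Verity, and Wendel: ₹28,000 each.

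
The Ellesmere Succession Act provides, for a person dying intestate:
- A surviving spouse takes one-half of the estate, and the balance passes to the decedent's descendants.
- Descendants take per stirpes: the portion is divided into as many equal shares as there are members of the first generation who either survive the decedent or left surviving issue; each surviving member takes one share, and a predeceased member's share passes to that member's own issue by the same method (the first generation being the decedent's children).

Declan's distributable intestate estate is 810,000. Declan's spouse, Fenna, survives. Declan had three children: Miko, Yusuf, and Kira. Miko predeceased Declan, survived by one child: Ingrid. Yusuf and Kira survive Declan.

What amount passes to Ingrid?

Ingrid receives 135,000.

Fenna takes one-half of 810,000 = 405,000. The remaining 405,000 passes to the descendants.
The descendants' portion (405,000) is divided into 3 shares of 135,000: Yusuf and Kira each take 135,000; Miko's 135,000 share passes to Miko's issue.
Miko's share (135,000) passes entirely to Ingrid.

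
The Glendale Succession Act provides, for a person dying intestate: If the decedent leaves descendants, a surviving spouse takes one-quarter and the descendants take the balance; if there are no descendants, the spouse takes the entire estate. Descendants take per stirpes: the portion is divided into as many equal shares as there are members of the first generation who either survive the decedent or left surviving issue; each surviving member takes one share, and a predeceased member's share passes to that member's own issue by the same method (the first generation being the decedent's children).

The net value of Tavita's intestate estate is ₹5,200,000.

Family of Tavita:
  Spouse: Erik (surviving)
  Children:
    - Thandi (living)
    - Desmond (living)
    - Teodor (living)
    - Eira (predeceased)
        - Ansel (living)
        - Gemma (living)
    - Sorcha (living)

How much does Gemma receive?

Gemma receives ₹390,000.

Erik takes one-quarter of ₹5,200,000 = ₹1,300,000. The remaining ₹3,900,000 passes to the descendants.
The descendants' portion (₹3,900,000) is divided into 5 shares of ₹780,000: Thandi, Desmond, Teodor, and Sorcha each take ₹780,000; Eira's ₹780,000 share passes to Eira's issue.
Eira's share (₹780,000) is divided into 2 shares of ₹390,000: Ansel and Gemma each take ₹390,000.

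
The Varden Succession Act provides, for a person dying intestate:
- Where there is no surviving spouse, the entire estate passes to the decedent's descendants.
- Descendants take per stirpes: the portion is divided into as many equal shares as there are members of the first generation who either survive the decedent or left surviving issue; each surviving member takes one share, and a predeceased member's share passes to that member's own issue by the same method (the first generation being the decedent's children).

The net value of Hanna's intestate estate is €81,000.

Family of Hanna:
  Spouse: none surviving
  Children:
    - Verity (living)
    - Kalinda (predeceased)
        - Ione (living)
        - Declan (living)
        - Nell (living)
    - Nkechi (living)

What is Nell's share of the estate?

The entire €81,000 passes to the descendants.
That amount (€81,000) is divided into 3 shares of €27,000: Verity and Nkechi each take €27,000; Kalinda's €27,000 share passes to Kalinda's issue.
Kalinda's share (€27,000) is divided into 3 shares of €9,000: Ione, Declan, and Nell each take €9,000.

Nell receives €9,000.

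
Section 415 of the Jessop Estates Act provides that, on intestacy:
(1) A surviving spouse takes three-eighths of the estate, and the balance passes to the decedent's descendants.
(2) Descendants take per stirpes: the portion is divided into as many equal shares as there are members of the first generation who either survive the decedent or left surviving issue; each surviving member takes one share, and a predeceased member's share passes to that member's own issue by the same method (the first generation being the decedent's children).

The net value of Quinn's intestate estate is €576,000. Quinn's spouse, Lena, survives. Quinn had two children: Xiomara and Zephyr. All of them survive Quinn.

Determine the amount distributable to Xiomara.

Xiomara receives €180,000.

Lena takes three-eighths of €576,000 = €216,000. The remaining €360,000 passes to the descendants.
The descendants' portion (€360,000) is divided into 2 shares of €180,000: Xiomara and Zephyr each take €180,000.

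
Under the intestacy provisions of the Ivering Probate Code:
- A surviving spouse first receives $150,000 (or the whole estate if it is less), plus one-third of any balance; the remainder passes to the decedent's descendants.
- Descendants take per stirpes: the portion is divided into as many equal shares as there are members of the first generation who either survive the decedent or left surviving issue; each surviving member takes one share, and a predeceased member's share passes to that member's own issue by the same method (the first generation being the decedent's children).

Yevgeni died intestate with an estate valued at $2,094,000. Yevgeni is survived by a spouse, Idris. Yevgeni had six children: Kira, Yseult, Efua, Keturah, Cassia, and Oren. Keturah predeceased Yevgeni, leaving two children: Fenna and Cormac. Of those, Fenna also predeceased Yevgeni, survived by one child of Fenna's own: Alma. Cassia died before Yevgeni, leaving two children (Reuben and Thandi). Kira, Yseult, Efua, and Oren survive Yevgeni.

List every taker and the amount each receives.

Idris first takes $150,000, leaving a balance of $1,944,000. Idris then takes one-third of the balance ($648,000), for a total of $798,000. The remaining $1,296,000 passes to the descendants.
The descendants' portion ($1,296,000) is divided into 6 shares of $216,000: Kira, Yseult, Efua, and Oren each take $216,000; Keturah's $216,000 share passes to Keturah's issue; Cassia's $216,000 share passes to Cassia's issue.
Keturah's share ($216,000) is divided into 2 shares of $108,000: Cormac takes $108,000; Fenna's $108,000 share passes to Fenna's issue.
Fenna's share ($108,000) passes entirely to Alma.
Cassia's share ($216,000) is divided into 2 shares of $108,000: Reuben and Thandi each take $108,000.

Idris: $798,000; Kira: $216,000; Yseult: $216,000; Efua: $216,000; Alma: $108,000; Cormac: $108,000; Reuben: $108,000; Thandi: $108,000; Oren: $216,000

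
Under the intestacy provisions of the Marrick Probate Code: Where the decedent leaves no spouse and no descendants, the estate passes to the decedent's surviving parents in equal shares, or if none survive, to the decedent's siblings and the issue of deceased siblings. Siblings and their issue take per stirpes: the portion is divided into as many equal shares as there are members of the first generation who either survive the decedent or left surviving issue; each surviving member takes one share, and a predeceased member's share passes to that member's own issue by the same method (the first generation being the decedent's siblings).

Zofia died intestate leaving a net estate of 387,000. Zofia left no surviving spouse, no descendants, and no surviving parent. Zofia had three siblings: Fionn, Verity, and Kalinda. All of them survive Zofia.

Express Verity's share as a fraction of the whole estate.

Verity receives 1/3 of the estate.

The entire 387,000 passes to the siblings and their issue.
That amount (387,000) is divided into 3 shares of 129,000: Fionn, Verity, and Kalinda each take 129,000.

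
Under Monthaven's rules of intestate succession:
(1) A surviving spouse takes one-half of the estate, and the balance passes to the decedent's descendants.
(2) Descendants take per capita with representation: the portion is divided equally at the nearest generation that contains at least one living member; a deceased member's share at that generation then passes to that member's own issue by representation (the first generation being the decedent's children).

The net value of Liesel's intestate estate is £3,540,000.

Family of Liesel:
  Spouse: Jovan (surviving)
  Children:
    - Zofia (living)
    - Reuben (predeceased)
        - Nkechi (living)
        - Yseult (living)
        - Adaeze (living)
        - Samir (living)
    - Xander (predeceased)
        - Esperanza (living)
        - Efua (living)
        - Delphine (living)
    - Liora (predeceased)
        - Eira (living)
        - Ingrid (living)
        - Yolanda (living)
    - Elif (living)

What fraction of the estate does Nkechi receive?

Nkechi receives 1/40 of the estate.

Jovan takes one-half of £3,540,000 = £1,770,000. The remaining £1,770,000 passes to the descendants.
The descendants' portion (£1,770,000) is divided into 5 shares of £354,000: Zofia and Elif each take £354,000; Reuben's £354,000 share passes to Reuben's issue; Xander's £354,000 share passes to Xander's issue; Liora's £354,000 share passes to Liora's issue.
Reuben's share (£354,000) is divided into 4 shares of £88,500: Nkechi, Yseult, Adaeze, and Samir each take £88,500.
Xander's share (£354,000) is divided into 3 shares of £118,000: Esperanza, Efua, and Delphine each take £118,000.
Liora's share (£354,000) is divided into 3 shares of £118,000: Eira, Ingrid, and Yolanda each take £118,000.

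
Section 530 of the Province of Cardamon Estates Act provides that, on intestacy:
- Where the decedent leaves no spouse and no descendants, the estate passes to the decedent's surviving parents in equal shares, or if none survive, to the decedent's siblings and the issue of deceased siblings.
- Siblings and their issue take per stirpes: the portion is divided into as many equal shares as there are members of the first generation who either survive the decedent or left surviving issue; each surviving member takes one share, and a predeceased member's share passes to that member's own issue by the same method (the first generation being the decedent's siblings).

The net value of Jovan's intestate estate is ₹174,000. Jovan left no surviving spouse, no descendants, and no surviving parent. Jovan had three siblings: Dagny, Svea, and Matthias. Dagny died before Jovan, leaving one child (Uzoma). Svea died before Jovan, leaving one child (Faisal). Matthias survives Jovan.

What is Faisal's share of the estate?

The entire ₹174,000 passes to the siblings and their issue.
That amount (₹174,000) is divided into 3 shares of ₹58,000: Matthias takes ₹58,000; Dagny's ₹58,000 share passes to Dagny's issue; Svea's ₹58,000 share passes to Svea's issue.
Dagny's share (₹58,000) passes entirely to Uzoma.
Svea's share (₹58,000) passes entirely to Faisal.

Faisal receives ₹58,000.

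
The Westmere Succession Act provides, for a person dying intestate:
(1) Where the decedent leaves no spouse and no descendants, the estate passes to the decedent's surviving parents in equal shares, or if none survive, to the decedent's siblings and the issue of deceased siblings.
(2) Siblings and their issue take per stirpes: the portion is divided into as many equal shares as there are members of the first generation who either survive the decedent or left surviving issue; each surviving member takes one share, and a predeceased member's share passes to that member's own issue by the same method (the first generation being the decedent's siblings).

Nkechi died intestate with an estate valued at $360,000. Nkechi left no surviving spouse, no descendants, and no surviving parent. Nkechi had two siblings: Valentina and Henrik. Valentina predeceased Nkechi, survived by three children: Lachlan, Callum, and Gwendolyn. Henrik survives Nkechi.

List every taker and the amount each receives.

The entire $360,000 passes to the siblings and their issue.
That amount ($360,000) is divided into 2 shares of $180,000: Henrik takes $180,000; Valentina's $180,000 share passes to Valentina's issue.
Valentina's share ($180,000) is divided into 3 shares of $60,000: Lachlan, Callum, and Gwendolyn each take $60,000.

Lachlan: $60,000; Callum: $60,000; Gwendolyn: $60,000; Henrik: $180,000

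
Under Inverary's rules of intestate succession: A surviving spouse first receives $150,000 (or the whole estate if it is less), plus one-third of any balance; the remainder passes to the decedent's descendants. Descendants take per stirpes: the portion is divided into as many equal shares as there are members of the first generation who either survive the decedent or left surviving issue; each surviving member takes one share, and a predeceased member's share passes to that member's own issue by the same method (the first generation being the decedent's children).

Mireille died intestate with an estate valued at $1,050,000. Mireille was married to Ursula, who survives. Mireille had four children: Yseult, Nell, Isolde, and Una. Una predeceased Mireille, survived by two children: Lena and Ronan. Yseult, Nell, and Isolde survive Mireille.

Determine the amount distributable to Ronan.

Ronan receives $75,000.

Ursula first takes $150,000, leaving a balance of $900,000. Ursula then takes one-third of the balance ($300,000), for a total of $450,000. The remaining $600,000 passes to the descendants.
The descendants' portion ($600,000) is divided into 4 shares of $150,000: Yseult, Nell, and Isolde each take $150,000; Una's $150,000 share passes to Una's issue.
Una's share ($150,000) is divided into 2 shares of $75,000: Lena and Ronan each take $75,000.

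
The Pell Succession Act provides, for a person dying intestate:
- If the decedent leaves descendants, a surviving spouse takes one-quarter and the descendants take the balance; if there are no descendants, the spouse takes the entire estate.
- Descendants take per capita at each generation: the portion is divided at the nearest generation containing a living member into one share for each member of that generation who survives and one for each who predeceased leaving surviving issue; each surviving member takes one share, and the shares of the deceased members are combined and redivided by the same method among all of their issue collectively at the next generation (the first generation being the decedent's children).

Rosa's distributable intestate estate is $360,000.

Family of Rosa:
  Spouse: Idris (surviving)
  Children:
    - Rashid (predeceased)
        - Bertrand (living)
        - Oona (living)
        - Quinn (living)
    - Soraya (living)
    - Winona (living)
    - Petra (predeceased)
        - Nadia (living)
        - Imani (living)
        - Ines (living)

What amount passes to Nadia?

Idris takes one-quarter of $360,000 = $90,000. The remaining $270,000 passes to the descendants.
The descendants' portion ($270,000) is divided at the children's generation into 4 shares of $67,500. Soraya and Winona each take $67,500. The 2 shares of the deceased (Rashid and Petra) are combined into a pool of $135,000.
That pool ($135,000) is divided at the grandchildren's generation equally among Bertrand, Oona, Quinn, Nadia, Imani, and Ines: $22,500 each.

Nadia receives $22,500.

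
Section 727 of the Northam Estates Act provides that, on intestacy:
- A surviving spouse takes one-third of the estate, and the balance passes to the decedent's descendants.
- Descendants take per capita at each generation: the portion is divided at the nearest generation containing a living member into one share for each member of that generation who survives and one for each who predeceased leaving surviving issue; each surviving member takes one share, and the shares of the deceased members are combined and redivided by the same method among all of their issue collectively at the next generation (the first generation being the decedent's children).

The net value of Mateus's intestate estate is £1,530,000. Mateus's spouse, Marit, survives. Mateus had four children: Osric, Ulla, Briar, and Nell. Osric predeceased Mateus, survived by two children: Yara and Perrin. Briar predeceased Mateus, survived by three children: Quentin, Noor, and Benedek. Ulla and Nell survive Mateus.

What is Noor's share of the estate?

Noor receives £102,000.

Marit takes one-third of £1,530,000 = £510,000. The remaining £1,020,000 passes to the descendants.
The descendants' portion (£1,020,000) is divided at the children's generation into 4 shares of £255,000. Ulla and Nell each take £255,000. The 2 shares of the deceased (Osric and Briar) are combined into a pool of £510,000.
That pool (£510,000) is divided at the grandchildren's generation equally among Yara, Perrin, Quentin, Noor, and Benedek: £102,000 each.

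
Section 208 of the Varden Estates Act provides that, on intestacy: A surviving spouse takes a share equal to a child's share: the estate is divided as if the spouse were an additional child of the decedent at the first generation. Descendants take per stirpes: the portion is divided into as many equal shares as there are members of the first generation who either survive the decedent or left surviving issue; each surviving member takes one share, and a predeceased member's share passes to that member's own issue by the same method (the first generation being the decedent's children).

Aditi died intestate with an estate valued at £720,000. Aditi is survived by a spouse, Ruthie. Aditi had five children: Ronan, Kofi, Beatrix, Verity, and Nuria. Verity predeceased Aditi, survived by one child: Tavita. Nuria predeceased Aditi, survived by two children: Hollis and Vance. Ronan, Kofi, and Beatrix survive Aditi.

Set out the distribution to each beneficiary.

The spouse counts as an additional share at the children's level, so there are 6 primary shares of £120,000. Ruthie takes one such share (£120,000).
The children's combined portion (£600,000) is divided into 5 shares of £120,000: Ronan, Kofi, and Beatrix each take £120,000; Verity's £120,000 share passes to Verity's issue; Nuria's £120,000 share passes to Nuria's issue.
Verity's share (£120,000) passes entirely to Tavita.
Nuria's share (£120,000) is divided into 2 shares of £60,000: Hollis and Vance each take £60,000.

Ruthie: £120,000; Ronan: £120,000; Kofi: £120,000; Beatrix: £120,000; Tavita: £120,000; Hollis: £60,000; Vance: £60,000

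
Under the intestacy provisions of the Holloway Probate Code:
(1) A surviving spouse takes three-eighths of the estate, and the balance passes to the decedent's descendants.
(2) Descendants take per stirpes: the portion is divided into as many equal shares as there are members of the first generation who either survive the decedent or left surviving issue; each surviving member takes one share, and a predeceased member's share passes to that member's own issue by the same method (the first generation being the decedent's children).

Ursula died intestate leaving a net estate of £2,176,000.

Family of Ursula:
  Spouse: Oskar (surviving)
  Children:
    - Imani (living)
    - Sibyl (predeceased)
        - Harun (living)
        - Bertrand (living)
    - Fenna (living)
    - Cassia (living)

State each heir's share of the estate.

Oskar takes three-eighths of £2,176,000 = £816,000. The remaining £1,360,000 passes to the descendants.
The descendants' portion (£1,360,000) is divided into 4 shares of £340,000: Imani, Fenna, and Cassia each take £340,000; Sibyl's £340,000 share passes to Sibyl's issue.
Sibyl's share (£340,000) is divided into 2 shares of £170,000: Harun and Bertrand each take £170,000.

Oskar: £816,000; Imani: £340,000; Harun: £170,000; Bertrand: £170,000; Fenna: £340,000; Cassia: £340,000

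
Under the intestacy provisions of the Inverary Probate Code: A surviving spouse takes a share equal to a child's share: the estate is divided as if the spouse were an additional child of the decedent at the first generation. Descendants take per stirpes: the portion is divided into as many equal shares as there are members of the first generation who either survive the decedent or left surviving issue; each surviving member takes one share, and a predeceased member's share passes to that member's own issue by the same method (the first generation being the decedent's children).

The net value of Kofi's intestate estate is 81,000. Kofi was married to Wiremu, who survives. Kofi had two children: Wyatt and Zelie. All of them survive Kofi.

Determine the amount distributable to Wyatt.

Wyatt receives 27,000.

The spouse counts as an additional share at the children's level, so there are 3 primary shares of 27,000. Wiremu takes one such share (27,000).
The children's combined portion (54,000) is divided into 2 shares of 27,000: Wyatt and Zelie each take 27,000.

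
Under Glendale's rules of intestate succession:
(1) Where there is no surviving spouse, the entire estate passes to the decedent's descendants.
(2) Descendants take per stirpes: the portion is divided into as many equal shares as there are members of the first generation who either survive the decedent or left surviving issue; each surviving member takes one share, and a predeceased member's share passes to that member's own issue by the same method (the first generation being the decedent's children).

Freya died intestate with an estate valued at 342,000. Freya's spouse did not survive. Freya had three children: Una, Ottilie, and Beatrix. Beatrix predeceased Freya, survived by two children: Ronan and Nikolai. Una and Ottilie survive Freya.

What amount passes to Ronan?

Ronan receives 57,000.

The entire 342,000 passes to the descendants.
That amount (342,000) is divided into 3 shares of 114,000: Una and Ottilie each take 114,000; Beatrix's 114,000 share passes to Beatrix's issue.
Beatrix's share (114,000) is divided into 2 shares of 57,000: Ronan and Nikolai each take 57,000.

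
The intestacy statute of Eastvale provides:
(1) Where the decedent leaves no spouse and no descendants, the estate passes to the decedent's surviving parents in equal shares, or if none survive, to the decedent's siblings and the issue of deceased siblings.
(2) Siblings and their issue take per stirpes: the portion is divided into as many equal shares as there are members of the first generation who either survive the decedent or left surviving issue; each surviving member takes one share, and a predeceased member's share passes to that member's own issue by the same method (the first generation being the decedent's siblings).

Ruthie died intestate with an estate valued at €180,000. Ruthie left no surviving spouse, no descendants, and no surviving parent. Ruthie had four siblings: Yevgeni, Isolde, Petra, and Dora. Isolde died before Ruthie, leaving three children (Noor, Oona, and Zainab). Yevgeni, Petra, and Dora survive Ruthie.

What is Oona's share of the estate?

The entire €180,000 passes to the siblings and their issue.
That amount (€180,000) is divided into 4 shares of €45,000: Yevgeni, Petra, and Dora each take €45,000; Isolde's €45,000 share passes to Isolde's issue.
Isolde's share (€45,000) is divided into 3 shares of €15,000: Noor, Oona, and Zainab each take €15,000.

Oona receives €15,000.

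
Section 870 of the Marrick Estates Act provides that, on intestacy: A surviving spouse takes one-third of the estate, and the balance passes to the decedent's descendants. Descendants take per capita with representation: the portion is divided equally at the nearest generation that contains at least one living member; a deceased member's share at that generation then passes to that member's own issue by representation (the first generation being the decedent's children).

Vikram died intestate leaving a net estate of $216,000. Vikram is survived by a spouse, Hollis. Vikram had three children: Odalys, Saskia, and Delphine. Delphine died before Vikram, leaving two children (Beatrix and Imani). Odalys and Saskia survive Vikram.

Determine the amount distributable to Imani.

Imani receives $24,000.

Hollis takes one-third of $216,000 = $72,000. The remaining $144,000 passes to the descendants.
The descendants' portion ($144,000) is divided into 3 shares of $48,000: Odalys and Saskia each take $48,000; Delphine's $48,000 share passes to Delphine's issue.
Delphine's share ($48,000) is divided into 2 shares of $24,000: Beatrix and Imani each take $24,000.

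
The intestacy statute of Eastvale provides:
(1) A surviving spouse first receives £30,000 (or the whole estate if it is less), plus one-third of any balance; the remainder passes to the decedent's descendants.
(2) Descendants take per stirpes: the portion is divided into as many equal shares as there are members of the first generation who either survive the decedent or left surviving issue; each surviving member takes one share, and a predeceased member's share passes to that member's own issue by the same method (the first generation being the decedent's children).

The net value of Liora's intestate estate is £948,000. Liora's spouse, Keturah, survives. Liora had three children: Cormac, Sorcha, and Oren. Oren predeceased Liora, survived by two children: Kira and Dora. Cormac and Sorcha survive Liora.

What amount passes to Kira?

Keturah first takes £30,000, leaving a balance of £918,000. Keturah then takes one-third of the balance (£306,000), for a total of £336,000. The remaining £612,000 passes to the descendants.
The descendants' portion (£612,000) is divided into 3 shares of £204,000: Cormac and Sorcha each take £204,000; Oren's £204,000 share passes to Oren's issue.
Oren's share (£204,000) is divided into 2 shares of £102,000: Kira and Dora each take £102,000.

Kira receives £102,000.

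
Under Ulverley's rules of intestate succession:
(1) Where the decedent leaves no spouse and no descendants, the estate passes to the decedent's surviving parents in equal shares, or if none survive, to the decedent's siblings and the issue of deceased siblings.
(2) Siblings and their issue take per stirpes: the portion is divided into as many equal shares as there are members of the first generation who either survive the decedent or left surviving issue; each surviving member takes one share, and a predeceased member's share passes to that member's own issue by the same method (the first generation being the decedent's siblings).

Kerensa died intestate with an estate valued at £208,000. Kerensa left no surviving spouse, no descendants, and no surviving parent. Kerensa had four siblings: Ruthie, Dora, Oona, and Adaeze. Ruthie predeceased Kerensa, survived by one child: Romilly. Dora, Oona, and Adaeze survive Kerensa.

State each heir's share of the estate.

Romilly: £52,000; Dora: £52,000; Oona: £52,000; Adaeze: £52,000

The entire £208,000 passes to the siblings and their issue.
That amount (£208,000) is divided into 4 shares of £52,000: Dora, Oona, and Adaeze each take £52,000; Ruthie's £52,000 share passes to Ruthie's issue.
Ruthie's share (£52,000) passes entirely to Romilly.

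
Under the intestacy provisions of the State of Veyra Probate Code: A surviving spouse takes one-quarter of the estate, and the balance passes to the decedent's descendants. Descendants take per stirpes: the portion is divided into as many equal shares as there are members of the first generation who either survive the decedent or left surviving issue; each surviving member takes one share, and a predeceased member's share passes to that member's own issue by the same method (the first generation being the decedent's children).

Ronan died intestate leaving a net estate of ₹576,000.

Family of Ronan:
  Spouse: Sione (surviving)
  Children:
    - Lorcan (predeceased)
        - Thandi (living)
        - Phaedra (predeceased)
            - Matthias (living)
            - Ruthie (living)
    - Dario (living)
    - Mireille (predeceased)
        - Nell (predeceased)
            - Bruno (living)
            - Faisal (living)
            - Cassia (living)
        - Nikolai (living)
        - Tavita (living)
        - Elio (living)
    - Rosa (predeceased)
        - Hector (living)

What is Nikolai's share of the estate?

Sione takes one-quarter of ₹576,000 = ₹144,000. The remaining ₹432,000 passes to the descendants.
The descendants' portion (₹432,000) is divided into 4 shares of ₹108,000: Dario takes ₹108,000; Lorcan's ₹108,000 share passes to Lorcan's issue; Mireille's ₹108,000 share passes to Mireille's issue; Rosa's ₹108,000 share passes to Rosa's issue.
Lorcan's share (₹108,000) is divided into 2 shares of ₹54,000: Thandi takes ₹54,000; Phaedra's ₹54,000 share passes to Phaedra's issue.
Phaedra's share (₹54,000) is divided into 2 shares of ₹27,000: Matthias and Ruthie each take ₹27,000.
Mireille's share (₹108,000) is divided into 4 shares of ₹27,000: Nikolai, Tavita, and Elio each take ₹27,000; Nell's ₹27,000 share passes to Nell's issue.
Nell's share (₹27,000) is divided into 3 shares of ₹9,000: Bruno, Faisal, and Cassia each take ₹9,000.
Rosa's share (₹108,000) passes entirely to Hector.

Nikolai receives ₹27,000.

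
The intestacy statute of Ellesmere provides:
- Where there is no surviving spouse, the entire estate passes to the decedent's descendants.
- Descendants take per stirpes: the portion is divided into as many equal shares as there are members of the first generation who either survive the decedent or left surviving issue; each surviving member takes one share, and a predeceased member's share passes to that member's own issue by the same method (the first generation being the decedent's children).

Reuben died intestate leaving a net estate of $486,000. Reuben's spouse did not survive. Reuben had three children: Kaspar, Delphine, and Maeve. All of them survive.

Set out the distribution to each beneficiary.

The entire $486,000 passes to the descendants.
That amount ($486,000) is divided into 3 shares of $162,000: Kaspar, Delphine, and Maeve each take $162,000.

Kaspar: $162,000; Delphine: $162,000; Maeve: $162,000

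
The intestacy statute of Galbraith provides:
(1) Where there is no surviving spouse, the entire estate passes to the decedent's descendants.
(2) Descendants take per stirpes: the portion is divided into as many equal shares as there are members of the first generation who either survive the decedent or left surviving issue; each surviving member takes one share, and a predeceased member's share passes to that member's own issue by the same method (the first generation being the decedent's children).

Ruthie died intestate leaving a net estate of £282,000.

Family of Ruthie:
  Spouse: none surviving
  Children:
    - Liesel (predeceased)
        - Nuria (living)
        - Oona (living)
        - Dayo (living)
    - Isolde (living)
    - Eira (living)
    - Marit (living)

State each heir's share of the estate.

The entire £282,000 passes to the descendants.
That amount (£282,000) is divided into 4 shares of £70,500: Isolde, Eira, and Marit each take £70,500; Liesel's £70,500 share passes to Liesel's issue.
Liesel's share (£70,500) is divided into 3 shares of £23,500: Nuria, Oona, and Dayo each take £23,500.

Nuria: £23,500; Oona: £23,500; Dayo: £23,500; Isolde: £70,500; Eira: £70,500; Marit: £70,500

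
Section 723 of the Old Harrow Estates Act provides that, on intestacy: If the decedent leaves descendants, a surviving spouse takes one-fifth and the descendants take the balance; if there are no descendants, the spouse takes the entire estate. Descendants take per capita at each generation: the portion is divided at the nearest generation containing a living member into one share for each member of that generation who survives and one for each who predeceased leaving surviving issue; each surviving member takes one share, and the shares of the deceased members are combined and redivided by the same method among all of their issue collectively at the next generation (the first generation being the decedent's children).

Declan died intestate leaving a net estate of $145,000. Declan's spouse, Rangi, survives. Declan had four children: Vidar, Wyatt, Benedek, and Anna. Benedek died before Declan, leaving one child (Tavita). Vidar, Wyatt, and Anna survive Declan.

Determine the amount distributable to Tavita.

Tavita receives $29,000.

Rangi takes one-fifth of $145,000 = $29,000. The remaining $116,000 passes to the descendants.
The descendants' portion ($116,000) is divided at the children's generation into 4 shares of $29,000. Vidar, Wyatt, and Anna each take $29,000. The remaining share for the deceased Benedek ($29,000) is carried to the next generation.
That pool ($29,000) passes entirely to Tavita, the sole taker at the grandchildren's generation.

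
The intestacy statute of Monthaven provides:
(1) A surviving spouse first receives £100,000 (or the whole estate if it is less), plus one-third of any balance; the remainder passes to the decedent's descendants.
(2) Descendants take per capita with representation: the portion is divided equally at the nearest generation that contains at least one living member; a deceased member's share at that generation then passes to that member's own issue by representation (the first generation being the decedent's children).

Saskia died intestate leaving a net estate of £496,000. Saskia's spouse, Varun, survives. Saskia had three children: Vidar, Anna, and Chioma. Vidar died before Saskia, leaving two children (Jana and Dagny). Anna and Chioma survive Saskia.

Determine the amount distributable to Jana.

Jana receives £44,000.

Varun first takes £100,000, leaving a balance of £396,000. Varun then takes one-third of the balance (£132,000), for a total of £232,000. The remaining £264,000 passes to the descendants.
The descendants' portion (£264,000) is divided into 3 shares of £88,000: Anna and Chioma each take £88,000; Vidar's £88,000 share passes to Vidar's issue.
Vidar's share (£88,000) is divided into 2 shares of £44,000: Jana and Dagny each take £44,000.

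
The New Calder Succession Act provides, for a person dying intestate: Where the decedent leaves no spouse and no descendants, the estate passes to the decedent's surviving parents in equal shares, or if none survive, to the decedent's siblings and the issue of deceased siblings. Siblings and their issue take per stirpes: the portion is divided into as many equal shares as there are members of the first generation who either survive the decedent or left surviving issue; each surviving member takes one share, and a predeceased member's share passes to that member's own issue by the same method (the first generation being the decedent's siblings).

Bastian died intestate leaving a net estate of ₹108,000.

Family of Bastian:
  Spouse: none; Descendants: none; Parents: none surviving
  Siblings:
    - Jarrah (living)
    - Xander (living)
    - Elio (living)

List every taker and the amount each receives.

Jarrah: ₹36,000; Xander: ₹36,000; Elio: ₹36,000

The entire ₹108,000 passes to the siblings and their issue.
That amount (₹108,000) is divided into 3 shares of ₹36,000: Jarrah, Xander, and Elio each take ₹36,000.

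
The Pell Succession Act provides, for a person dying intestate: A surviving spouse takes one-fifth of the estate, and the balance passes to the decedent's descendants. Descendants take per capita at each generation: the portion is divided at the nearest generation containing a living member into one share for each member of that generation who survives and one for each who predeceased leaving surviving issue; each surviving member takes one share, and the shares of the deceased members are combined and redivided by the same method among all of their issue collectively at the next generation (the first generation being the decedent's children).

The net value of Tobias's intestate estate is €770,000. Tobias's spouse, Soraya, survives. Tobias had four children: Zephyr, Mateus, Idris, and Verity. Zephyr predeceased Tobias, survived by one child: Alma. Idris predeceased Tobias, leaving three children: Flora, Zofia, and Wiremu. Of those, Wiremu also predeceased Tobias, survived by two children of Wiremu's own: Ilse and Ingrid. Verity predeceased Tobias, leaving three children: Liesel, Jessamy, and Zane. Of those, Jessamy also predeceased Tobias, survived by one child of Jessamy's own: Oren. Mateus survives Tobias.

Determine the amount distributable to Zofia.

Zofia receives €66,000.

Soraya takes one-fifth of €770,000 = €154,000. The remaining €616,000 passes to the descendants.
The descendants' portion (€616,000) is divided at the children's generation into 4 shares of €154,000. Mateus takes €154,000. The 3 shares of the deceased (Zephyr, Idris, and Verity) are combined into a pool of €462,000.
That pool (€462,000) is divided at the grandchildren's generation into 7 shares of €66,000. Alma, Flora, Zofia, Liesel, and Zane each take €66,000. The 2 shares of the deceased (Wiremu and Jessamy) are combined into a pool of €132,000.
That pool (€132,000) is divided at the great-grandchildren's generation equally among Ilse, Ingrid, and Oren: €44,000 each.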